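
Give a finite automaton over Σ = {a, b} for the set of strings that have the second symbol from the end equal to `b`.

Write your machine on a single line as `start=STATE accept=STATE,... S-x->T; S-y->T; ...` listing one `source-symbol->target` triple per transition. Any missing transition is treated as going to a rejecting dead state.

start=q0; accept=q5,q6; q0-a->q1; q0-b->q2; q1-a->q3; q1-b->q4; q2-a->q5; q2-b->q6; q3-a->q3; q3-b->q4; q4-a->q5; q4-b->q6; q5-a->q3; q5-b->q4; q6-a->q5; q6-b->q6

A DFA must remember the last 2 symbols (since which symbol is second-to-last isn't known until the input ends). Use one state per possible window of the last ≤2 symbols; accept from those whose window starts with `b`.
With 7 states:
        a   b  
>  q0   q1  q2 
   q1   q3  q4 
   q2   q5  q6 
   q3   q3  q4 
   q4   q5  q6 
 * q5   q3  q4 
 * q6   q5  q6 
(> = start, * = accepting)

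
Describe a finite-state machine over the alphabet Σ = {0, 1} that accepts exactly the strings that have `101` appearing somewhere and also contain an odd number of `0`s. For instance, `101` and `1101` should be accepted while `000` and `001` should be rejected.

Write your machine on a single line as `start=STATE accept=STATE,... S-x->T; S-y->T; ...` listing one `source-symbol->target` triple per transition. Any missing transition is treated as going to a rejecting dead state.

Run two small machines in parallel and take their product. One (4 states) tracks whether and how much of `101` has been seen; the other (2 states) tracks the count of `0`s modulo 2. Each combined state is a pair, one component from each; accept when both components accept.
With 8 states:
        0   1  
>  q0   q1  q2 
   q1   q0  q3 
   q2   q4  q2 
   q3   q5  q3 
   q4   q0  q6 
   q5   q1  q7 
 * q6   q7  q6 
   q7   q6  q7 
(> = start, * = accepting)

start=q0; accept=q6; q0-0->q1; q0-1->q2; q1-0->q0; q1-1->q3; q2-0->q4; q2-1->q2; q3-0->q5; q3-1->q3; q4-0->q0; q4-1->q6; q5-0->q1; q5-1->q7; q6-0->q7; q6-1->q6; q7-0->q6; q7-1->q7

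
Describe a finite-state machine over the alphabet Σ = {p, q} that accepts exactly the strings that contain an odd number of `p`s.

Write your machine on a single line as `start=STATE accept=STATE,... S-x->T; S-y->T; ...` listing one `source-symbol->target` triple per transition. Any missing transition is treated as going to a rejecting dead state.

start=A; accept=B; A-p->B; A-q->A; B-p->A; B-q->B

The only thing that matters is how many `p`s have appeared, reduced mod 2. Use one state per residue: A for 0, …, B for 1. Reading `p` moves to the next residue; anything else stays put. B is accepting.
A 2-state machine:
       p  q 
>  A   B  A 
 * B   A  B 
(> = start, * = accepting)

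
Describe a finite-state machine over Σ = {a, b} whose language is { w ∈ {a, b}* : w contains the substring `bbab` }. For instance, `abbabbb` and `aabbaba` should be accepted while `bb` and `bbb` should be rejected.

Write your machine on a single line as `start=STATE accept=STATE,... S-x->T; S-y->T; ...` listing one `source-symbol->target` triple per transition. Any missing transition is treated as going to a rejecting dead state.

Track how much of `bbab` has been matched so far: state q0 is no progress, q4 is the absorbing accept state reached once `bbab` has occurred. Intermediate states record partial matches; on a mismatch, fall back to the longest reusable overlap.
        a   b  
>  q0   q0  q1 
   q1   q0  q2 
   q2   q3  q2 
   q3   q0  q4 
 * q4   q4  q4 
(> = start, * = accepting)

start=q0; accept=q4; q0-a->q0; q0-b->q1; q1-a->q0; q1-b->q2; q2-a->q3; q2-b->q2; q3-a->q0; q3-b->q4; q4-a->q4; q4-b->q4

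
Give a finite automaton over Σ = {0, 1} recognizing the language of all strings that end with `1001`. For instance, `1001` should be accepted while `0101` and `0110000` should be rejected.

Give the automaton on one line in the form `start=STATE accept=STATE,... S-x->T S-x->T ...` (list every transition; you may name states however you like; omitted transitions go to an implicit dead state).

start=q0 accept=q4 q0-0->q0 q0-1->q1 q1-0->q2 q1-1->q1 q2-0->q3 q2-1->q1 q3-0->q0 q3-1->q4 q4-0->q2 q4-1->q1

Remember how much of `1001` the current input suffix matches. State q0 means no match yet; q1 means the last symbol is `1`; q2 means the last 2 symbols are `10`; q3 means the last 3 symbols are `100`; q4 means the last 4 symbols are `1001`. Only q4 accepts. On a mismatch, fall back to the longest proper suffix that is still a prefix of `1001`.
A 5-state machine:
        0   1  
>  q0   q0  q1 
   q1   q2  q1 
   q2   q3  q1 
   q3   q0  q4 
 * q4   q2  q1 
(> = start, * = accepting)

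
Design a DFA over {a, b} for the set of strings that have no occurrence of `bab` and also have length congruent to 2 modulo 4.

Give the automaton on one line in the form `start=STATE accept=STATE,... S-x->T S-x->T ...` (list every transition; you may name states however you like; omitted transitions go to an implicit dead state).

Run two small machines in parallel and take their product. The first has 4 states tracking partial matches of the forbidden pattern `bab`; the second has 4 states tracking the input length modulo 4. A product state is a pair (one from each), accepting exactly when both do.
A 16-state machine:
          a    b  
>  S0     S1   S2 
   S1     S3   S4 
   S2     S5   S4 
 * S3     S6   S7 
 * S4     S8   S7 
 * S5     S6   S9 
   S6     S0  S10 
   S7    S11  S10 
   S8     S0  S12 
   S9    S12  S12 
   S10   S13   S2 
   S11    S1  S14 
   S12   S14  S14 
   S13    S3  S15 
   S14   S15  S15 
   S15    S9   S9 
(> = start, * = accepting)

start=S0 accept=S3,S4,S5 S0-a->S1 S0-b->S2 S1-a->S3 S1-b->S4 S2-a->S5 S2-b->S4 S3-a->S6 S3-b->S7 S4-a->S8 S4-b->S7 S5-a->S6 S5-b->S9 S6-a->S0 S6-b->S10 S7-a->S11 S7-b->S10 S8-a->S0 S8-b->S12 S9-a->S12 S9-b->S12 S10-a->S13 S10-b->S2 S11-a->S1 S11-b->S14 S12-a->S14 S12-b->S14 S13-a->S3 S13-b->S15 S14-a->S15 S14-b->S15 S15-a->S9 S15-b->S9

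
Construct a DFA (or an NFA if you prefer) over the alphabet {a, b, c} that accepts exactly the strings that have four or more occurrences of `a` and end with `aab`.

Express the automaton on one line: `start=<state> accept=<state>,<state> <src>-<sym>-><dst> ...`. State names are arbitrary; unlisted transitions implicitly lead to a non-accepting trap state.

Build one automaton per condition and run them in lockstep. One (6 states) tracks the count of `a`s, saturating at 5; the other (4 states) tracks how much of the suffix `aab` has currently been matched. Each combined state is a pair, one component from each; accept when both components accept. After merging equivalent states the machine shrinks.
With 6 states:
        a   b   c  
>  q0   q1  q0  q0 
   q1   q2  q1  q1 
   q2   q3  q2  q2 
   q3   q4  q2  q2 
   q4   q4  q5  q2 
 * q5   q3  q2  q2 
(> = start, * = accepting)

start=q0 accept=q5 q0-a->q1 q0-b->q0 q0-c->q0 q1-a->q2 q1-b->q1 q1-c->q1 q2-a->q3 q2-b->q2 q2-c->q2 q3-a->q4 q3-b->q2 q3-c->q2 q4-a->q4 q4-b->q5 q4-c->q2 q5-a->q3 q5-b->q2 q5-c->q2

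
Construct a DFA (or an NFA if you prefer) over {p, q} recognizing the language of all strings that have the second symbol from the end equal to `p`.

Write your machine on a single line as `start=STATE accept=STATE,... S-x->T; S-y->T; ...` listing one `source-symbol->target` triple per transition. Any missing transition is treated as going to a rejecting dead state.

A DFA must remember the last 2 symbols (since which symbol is second-to-last isn't known until the input ends). Use one state per possible window of the last ≤2 symbols; accept from those whose window starts with `p`.
7 states suffice.
        p   q  
>  s0   s1  s2 
   s1   s3  s4 
   s2   s5  s6 
 * s3   s3  s4 
 * s4   s5  s6 
   s5   s3  s4 
   s6   s5  s6 
(> = start, * = accepting)

start=s0; accept=s3,s4; s0-p->s1; s0-q->s2; s1-p->s3; s1-q->s4; s2-p->s5; s2-q->s6; s3-p->s3; s3-q->s4; s4-p->s5; s4-q->s6; s5-p->s3; s5-q->s4; s6-p->s5; s6-q->s6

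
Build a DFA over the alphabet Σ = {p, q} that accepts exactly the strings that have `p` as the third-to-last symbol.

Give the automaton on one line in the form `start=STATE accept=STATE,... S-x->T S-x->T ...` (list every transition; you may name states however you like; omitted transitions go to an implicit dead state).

A DFA must remember the last 3 symbols (since which symbol is third-to-last isn't known until the input ends). Use one state per possible window of the last ≤3 symbols; accept from those whose window starts with `p`.
A 15-state machine:
       p  q 
>  A   B  C 
   B   D  E 
   C   F  G 
   D   H  I 
   E   J  K 
   F   L  M 
   G   N  O 
 * H   H  I 
 * I   J  K 
 * J   L  M 
 * K   N  O 
   L   H  I 
   M   J  K 
   N   L  M 
   O   N  O 
(> = start, * = accepting)

start=A accept=H,I,J,K A-p->B A-q->C B-p->D B-q->E C-p->F C-q->G D-p->H D-q->I E-p->J E-q->K F-p->L F-q->M G-p->N G-q->O H-p->H H-q->I I-p->J I-q->K J-p->L J-q->M K-p->N K-q->O L-p->H L-q->I M-p->J M-q->K N-p->L N-q->M O-p->N O-q->O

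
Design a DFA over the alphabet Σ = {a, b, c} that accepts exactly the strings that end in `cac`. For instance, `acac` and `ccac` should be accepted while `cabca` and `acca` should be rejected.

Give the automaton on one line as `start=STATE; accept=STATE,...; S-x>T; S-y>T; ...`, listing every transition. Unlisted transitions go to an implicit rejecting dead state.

start=q0; accept=q3; q0-a>q0; q0-b>q0; q0-c>q1; q1-a>q2; q1-b>q0; q1-c>q1; q2-a>q0; q2-b>q0; q2-c>q3; q3-a>q2; q3-b>q0; q3-c>q1

Remember how much of `cac` the current input suffix matches. State q0 means no match yet; q1 means the last symbol is `c`; q2 means the last 2 symbols are `ca`; q3 means the last 3 symbols are `cac`. Only q3 accepts. On a mismatch, fall back to the longest proper suffix that is still a prefix of `cac`.
        a   b   c  
>  q0   q0  q0  q1 
   q1   q2  q0  q1 
   q2   q0  q0  q3 
 * q3   q2  q0  q1 
(> = start, * = accepting)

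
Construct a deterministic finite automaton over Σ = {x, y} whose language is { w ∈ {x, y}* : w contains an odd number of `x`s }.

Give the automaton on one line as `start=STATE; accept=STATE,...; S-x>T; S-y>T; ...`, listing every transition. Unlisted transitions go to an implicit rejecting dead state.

start=A; accept=B; A-x>B; A-y>A; B-x>A; B-y>B

The only thing that matters is how many `x`s have appeared, reduced mod 2. Use one state per residue: A for 0, …, B for 1. Reading `x` moves to the next residue; anything else stays put. B is accepting.
A 2-state machine:
       x  y 
>  A   B  A 
 * B   A  B 
(> = start, * = accepting)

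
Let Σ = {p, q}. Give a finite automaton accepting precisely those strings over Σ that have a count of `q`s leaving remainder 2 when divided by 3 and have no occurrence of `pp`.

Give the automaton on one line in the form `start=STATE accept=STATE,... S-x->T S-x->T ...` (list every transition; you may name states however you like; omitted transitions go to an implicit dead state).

Build one automaton per condition and run them in lockstep. The first has 3 states tracking the count of `q`s modulo 3; the second has 3 states tracking partial matches of the forbidden pattern `pp`. A product state is a pair (one from each), accepting exactly when both do.
       p  q 
>  A   B  C 
   B   D  C 
   C   E  F 
   D   D  G 
   E   G  F 
 * F   H  A 
   G   G  I 
 * H   I  A 
   I   I  D 
(> = start, * = accepting)

start=A accept=F,H A-p->B A-q->C B-p->D B-q->C C-p->E C-q->F D-p->D D-q->G E-p->G E-q->F F-p->H F-q->A G-p->G G-q->I H-p->I H-q->A I-p->I I-q->D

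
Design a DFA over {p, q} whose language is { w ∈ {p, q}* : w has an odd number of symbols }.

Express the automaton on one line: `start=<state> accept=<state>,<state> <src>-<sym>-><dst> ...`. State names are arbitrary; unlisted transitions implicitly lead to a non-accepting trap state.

start=S0 accept=S1 S0-p->S1 S0-q->S1 S1-p->S0 S1-q->S0

Only the length mod 2 matters, so use a 2-cycle: from any state, every input symbol moves to the next state, wrapping S1 back to S0. Mark S1 accepting.
With 2 states:
        p   q  
>  S0   S1  S1 
 * S1   S0  S0 
(> = start, * = accepting)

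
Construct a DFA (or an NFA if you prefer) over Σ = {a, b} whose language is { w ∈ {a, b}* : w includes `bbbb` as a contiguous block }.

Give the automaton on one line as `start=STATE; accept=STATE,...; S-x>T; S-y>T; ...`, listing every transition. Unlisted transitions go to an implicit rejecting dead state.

Track how much of `bbbb` has been matched so far: state S0 is no progress, S4 is the absorbing accept state reached once `bbbb` has occurred. Intermediate states record partial matches; on a mismatch, fall back to the longest reusable overlap.
        a   b  
>  S0   S0  S1 
   S1   S0  S2 
   S2   S0  S3 
   S3   S0  S4 
 * S4   S4  S4 
(> = start, * = accepting)

start=S0; accept=S4; S0-a>S0; S0-b>S1; S1-a>S0; S1-b>S2; S2-a>S0; S2-b>S3; S3-a>S0; S3-b>S4; S4-a>S4; S4-b>S4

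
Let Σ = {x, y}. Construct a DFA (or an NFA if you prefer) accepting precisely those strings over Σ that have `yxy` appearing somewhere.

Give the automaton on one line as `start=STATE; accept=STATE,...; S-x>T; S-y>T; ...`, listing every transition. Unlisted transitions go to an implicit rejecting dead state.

Track how much of `yxy` has been matched so far: state A is no progress, D is the absorbing accept state reached once `yxy` has occurred. Intermediate states record partial matches; on a mismatch, fall back to the longest reusable overlap.
A 4-state machine:
       x  y 
>  A   A  B 
   B   C  B 
   C   A  D 
 * D   D  D 
(> = start, * = accepting)

start=A; accept=D; A-x>A; A-y>B; B-x>C; B-y>B; C-x>A; C-y>D; D-x>D; D-y>D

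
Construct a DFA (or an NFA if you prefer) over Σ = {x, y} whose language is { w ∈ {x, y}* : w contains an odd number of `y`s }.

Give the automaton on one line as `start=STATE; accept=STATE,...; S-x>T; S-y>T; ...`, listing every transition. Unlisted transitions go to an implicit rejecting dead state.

Keep the running count of `y`s modulo 2: each `y` advances along the cycle q0 → q1 → q0 while other symbols loop. Accept at q1.
With 2 states:
        x   y  
>  q0   q0  q1 
 * q1   q1  q0 
(> = start, * = accepting)

start=q0; accept=q1; q0-x>q0; q0-y>q1; q1-x>q1; q1-y>q0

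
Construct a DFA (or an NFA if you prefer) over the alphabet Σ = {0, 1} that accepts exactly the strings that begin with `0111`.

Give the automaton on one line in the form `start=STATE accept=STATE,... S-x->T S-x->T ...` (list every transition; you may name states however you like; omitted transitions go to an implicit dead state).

Check the first 4 symbols one by one: A through D record how many have matched `0111` so far; any wrong symbol goes to the dead state F. After all 4 match we enter the accepting sink E.
With 6 states:
       0  1 
>  A   B  F 
   B   F  C 
   C   F  D 
   D   F  E 
 * E   E  E 
   F   F  F 
(> = start, * = accepting)

start=A accept=E A-0->B A-1->F B-0->F B-1->C C-0->F C-1->D D-0->F D-1->E E-0->E E-1->E F-0->F F-1->F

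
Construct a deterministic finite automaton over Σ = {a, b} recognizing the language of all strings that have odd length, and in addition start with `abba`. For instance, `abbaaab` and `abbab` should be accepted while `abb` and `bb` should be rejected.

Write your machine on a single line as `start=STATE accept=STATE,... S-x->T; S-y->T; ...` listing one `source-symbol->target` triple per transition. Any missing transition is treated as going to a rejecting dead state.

Run two small machines in parallel and take their product. One (2 states) tracks the input length modulo 2; the other (6 states) tracks whether the input so far still matches the prefix `abba`. Each combined state is a pair, one component from each; accept when both components accept.
An 8-state machine:
        a   b  
>  S0   S1  S2 
   S1   S3  S4 
   S2   S3  S3 
   S3   S2  S2 
   S4   S2  S5 
   S5   S6  S3 
   S6   S7  S7 
 * S7   S6  S6 
(> = start, * = accepting)

start=S0; accept=S7; S0-a->S1; S0-b->S2; S1-a->S3; S1-b->S4; S2-a->S3; S2-b->S3; S3-a->S2; S3-b->S2; S4-a->S2; S4-b->S5; S5-a->S6; S5-b->S3; S6-a->S7; S6-b->S7; S7-a->S6; S7-b->S6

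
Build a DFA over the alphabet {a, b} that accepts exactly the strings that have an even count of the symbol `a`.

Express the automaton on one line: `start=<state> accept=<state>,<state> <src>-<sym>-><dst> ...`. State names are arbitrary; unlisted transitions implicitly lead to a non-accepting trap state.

Keep the running count of `a`s modulo 2: each `a` advances along the cycle S0 → S1 → S0 while other symbols loop. Accept at S0.
2 states suffice.
        a   b  
>* S0   S1  S0 
   S1   S0  S1 
(> = start, * = accepting)

start=S0 accept=S0 S0-a->S1 S0-b->S0 S1-a->S0 S1-b->S1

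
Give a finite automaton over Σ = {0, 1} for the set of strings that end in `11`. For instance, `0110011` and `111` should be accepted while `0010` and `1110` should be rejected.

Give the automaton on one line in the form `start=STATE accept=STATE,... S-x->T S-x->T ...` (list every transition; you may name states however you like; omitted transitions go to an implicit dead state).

start=s0 accept=s2 s0-0->s0 s0-1->s1 s1-0->s0 s1-1->s2 s2-0->s0 s2-1->s2

Remember how much of `11` the current input suffix matches. State s0 means no match yet; s1 means the last symbol is `1`; s2 means the last 2 symbols are `11`. Only s2 accepts. On a mismatch, fall back to the longest proper suffix that is still a prefix of `11`.
3 states suffice.
        0   1  
>  s0   s0  s1 
   s1   s0  s2 
 * s2   s0  s2 
(> = start, * = accepting)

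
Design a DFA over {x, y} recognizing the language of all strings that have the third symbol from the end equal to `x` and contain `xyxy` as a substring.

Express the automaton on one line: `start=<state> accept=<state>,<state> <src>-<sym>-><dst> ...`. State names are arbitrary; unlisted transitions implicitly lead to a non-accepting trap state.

Run two small machines in parallel and take their product. One (15 states) tracks the last 3 symbols read; the other (5 states) tracks whether and how much of `xyxy` has been seen. Each combined state is a pair, one component from each; accept when both components accept. Equivalent product states are then merged.
With 12 states:
          x    y  
>  q0     q1   q0 
   q1     q1   q2 
   q2     q3   q0 
   q3     q1   q4 
   q4     q5   q6 
 * q5     q7   q4 
 * q6     q8   q9 
   q7    q10  q11 
   q8     q7   q4 
   q9     q8   q9 
 * q10   q10  q11 
 * q11    q5   q6 
(> = start, * = accepting)

start=q0 accept=q5,q6,q10,q11 q0-x->q1 q0-y->q0 q1-x->q1 q1-y->q2 q2-x->q3 q2-y->q0 q3-x->q1 q3-y->q4 q4-x->q5 q4-y->q6 q5-x->q7 q5-y->q4 q6-x->q8 q6-y->q9 q7-x->q10 q7-y->q11 q8-x->q7 q8-y->q4 q9-x->q8 q9-y->q9 q10-x->q10 q10-y->q11 q11-x->q5 q11-y->q6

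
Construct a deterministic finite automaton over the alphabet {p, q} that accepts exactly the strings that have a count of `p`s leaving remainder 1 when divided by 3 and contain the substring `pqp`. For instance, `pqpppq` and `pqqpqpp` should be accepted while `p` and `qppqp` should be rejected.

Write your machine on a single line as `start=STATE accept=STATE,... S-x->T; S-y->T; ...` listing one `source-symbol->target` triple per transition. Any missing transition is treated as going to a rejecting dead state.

Build one automaton per condition and run them in lockstep. One (3 states) tracks the count of `p`s modulo 3; the other (4 states) tracks whether and how much of `pqp` has been seen. Each combined state is a pair, one component from each; accept when both components accept.
A 12-state machine:
       p  q 
>  A   B  A 
   B   C  D 
   C   E  F 
   D   G  H 
   E   B  I 
   F   J  K 
   G   J  G 
   H   C  H 
   I   L  A 
   J   L  J 
   K   E  K 
 * L   G  L 
(> = start, * = accepting)

start=A; accept=L; A-p->B; A-q->A; B-p->C; B-q->D; C-p->E; C-q->F; D-p->G; D-q->H; E-p->B; E-q->I; F-p->J; F-q->K; G-p->J; G-q->G; H-p->C; H-q->H; I-p->L; I-q->A; J-p->L; J-q->J; K-p->E; K-q->K; L-p->G; L-q->L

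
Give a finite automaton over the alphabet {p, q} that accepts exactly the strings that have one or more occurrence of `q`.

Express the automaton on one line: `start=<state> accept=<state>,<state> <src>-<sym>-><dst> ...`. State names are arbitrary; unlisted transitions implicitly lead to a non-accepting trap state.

start=A accept=B,C A-p->A A-q->B B-p->B B-q->C C-p->C C-q->C

Count `q`s, saturating at 2: state A means no `q` yet, B means one `q` seen, C means more than one. Each `q` increments (capped at C); other symbols loop. Accept from {B, C}.
With 3 states:
       p  q 
>  A   A  B 
 * B   B  C 
 * C   C  C 
(> = start, * = accepting)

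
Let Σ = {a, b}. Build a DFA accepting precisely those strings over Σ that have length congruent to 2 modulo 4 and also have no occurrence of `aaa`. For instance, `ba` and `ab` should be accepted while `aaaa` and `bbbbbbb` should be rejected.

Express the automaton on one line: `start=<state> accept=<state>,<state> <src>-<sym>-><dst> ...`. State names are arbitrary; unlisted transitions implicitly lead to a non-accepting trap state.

start=s0 accept=s3,s4,s5 s0-a->s1 s0-b->s2 s1-a->s3 s1-b->s4 s2-a->s5 s2-b->s4 s3-a->s6 s3-b->s7 s4-a->s8 s4-b->s7 s5-a->s9 s5-b->s7 s6-a->s6 s6-b->s6 s7-a->s10 s7-b->s0 s8-a->s11 s8-b->s0 s9-a->s6 s9-b->s0 s10-a->s12 s10-b->s2 s11-a->s6 s11-b->s2 s12-a->s6 s12-b->s4

Run two small machines in parallel and take their product. One (4 states) tracks the input length modulo 4; the other (4 states) tracks partial matches of the forbidden pattern `aaa`. Each combined state is a pair, one component from each; accept when both components accept. After merging equivalent states the machine shrinks.
13 states suffice.
          a    b  
>  s0     s1   s2 
   s1     s3   s4 
   s2     s5   s4 
 * s3     s6   s7 
 * s4     s8   s7 
 * s5     s9   s7 
   s6     s6   s6 
   s7    s10   s0 
   s8    s11   s0 
   s9     s6   s0 
   s10   s12   s2 
   s11    s6   s2 
   s12    s6   s4 
(> = start, * = accepting)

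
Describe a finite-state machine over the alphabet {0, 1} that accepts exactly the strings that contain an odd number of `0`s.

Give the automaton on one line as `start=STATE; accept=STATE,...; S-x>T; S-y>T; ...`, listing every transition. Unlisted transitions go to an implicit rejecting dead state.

Keep the running count of `0`s modulo 2: each `0` advances along the cycle s0 → s1 → s0 while other symbols loop. Accept at s1.
        0   1  
>  s0   s1  s0 
 * s1   s0  s1 
(> = start, * = accepting)

start=s0; accept=s1; s0-0>s1; s0-1>s0; s1-0>s0; s1-1>s1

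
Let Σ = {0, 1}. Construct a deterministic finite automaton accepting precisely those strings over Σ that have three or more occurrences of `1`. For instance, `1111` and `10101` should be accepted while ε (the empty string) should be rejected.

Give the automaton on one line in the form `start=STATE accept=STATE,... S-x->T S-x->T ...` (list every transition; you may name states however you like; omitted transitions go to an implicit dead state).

Count `1`s, saturating at 4: states S0 through S3 mean 0 through 3 `1`s seen; S4 means more than 3. Each `1` increments (capped at S4); other symbols loop. Accept from {S3, S4}.
5 states suffice.
        0   1  
>  S0   S0  S1 
   S1   S1  S2 
   S2   S2  S3 
 * S3   S3  S4 
 * S4   S4  S4 
(> = start, * = accepting)

start=S0 accept=S3,S4 S0-0->S0 S0-1->S1 S1-0->S1 S1-1->S2 S2-0->S2 S2-1->S3 S3-0->S3 S3-1->S4 S4-0->S4 S4-1->S4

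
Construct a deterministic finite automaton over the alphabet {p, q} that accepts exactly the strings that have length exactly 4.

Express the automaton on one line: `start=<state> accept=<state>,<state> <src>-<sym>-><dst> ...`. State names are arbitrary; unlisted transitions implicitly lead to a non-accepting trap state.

start=A accept=E A-p->B A-q->B B-p->C B-q->C C-p->D C-q->D D-p->E D-q->E E-p->F E-q->F F-p->F F-q->F

Count input length up to 5: every symbol moves from A toward F, which means 'more than 4' and absorbs. Accept from {E}.
6 states suffice.
       p  q 
>  A   B  B 
   B   C  C 
   C   D  D 
   D   E  E 
 * E   F  F 
   F   F  F 
(> = start, * = accepting)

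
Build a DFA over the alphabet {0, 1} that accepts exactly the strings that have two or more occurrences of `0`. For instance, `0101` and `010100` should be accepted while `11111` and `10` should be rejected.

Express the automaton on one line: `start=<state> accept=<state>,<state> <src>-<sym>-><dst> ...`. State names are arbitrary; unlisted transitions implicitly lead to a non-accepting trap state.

Only the number of `0`s matters, and only up to 3. Make a chain S0 → S1 → S2 → S3 advanced by each `0` (with S3 absorbing); every other symbol self-loops. The accepting set is {S2, S3}.
4 states suffice.
        0   1  
>  S0   S1  S0 
   S1   S2  S1 
 * S2   S3  S2 
 * S3   S3  S3 
(> = start, * = accepting)

start=S0 accept=S2,S3 S0-0->S1 S0-1->S0 S1-0->S2 S1-1->S1 S2-0->S3 S2-1->S2 S3-0->S3 S3-1->S3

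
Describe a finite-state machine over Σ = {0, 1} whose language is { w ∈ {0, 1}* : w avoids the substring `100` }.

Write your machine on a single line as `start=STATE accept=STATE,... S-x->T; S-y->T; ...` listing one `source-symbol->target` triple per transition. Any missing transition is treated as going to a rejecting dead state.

start=s0; accept=s0,s1,s2; s0-0->s0; s0-1->s1; s1-0->s2; s1-1->s1; s2-0->s3; s2-1->s1; s3-0->s3; s3-1->s3

This is the complement of 'contains `100`'. Use the same substring-matching states — s0 through s3 holding how much of `100` has just been matched — but flip the accepting set: everything except the trap s3 accepts.
A 4-state machine:
        0   1  
>* s0   s0  s1 
 * s1   s2  s1 
 * s2   s3  s1 
   s3   s3  s3 
(> = start, * = accepting)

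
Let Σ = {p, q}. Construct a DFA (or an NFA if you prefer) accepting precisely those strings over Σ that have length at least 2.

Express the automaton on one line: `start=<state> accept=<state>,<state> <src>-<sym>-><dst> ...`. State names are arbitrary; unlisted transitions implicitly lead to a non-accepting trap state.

We only need to distinguish lengths 0, 1, …, 2, and '>2'. Chain A → B → C → D on every symbol, with D looping. Accepting states: {C, D}.
4 states suffice.
       p  q 
>  A   B  B 
   B   C  C 
 * C   D  D 
 * D   D  D 
(> = start, * = accepting)

start=A accept=C,D A-p->B A-q->B B-p->C B-q->C C-p->D C-q->D D-p->D D-q->D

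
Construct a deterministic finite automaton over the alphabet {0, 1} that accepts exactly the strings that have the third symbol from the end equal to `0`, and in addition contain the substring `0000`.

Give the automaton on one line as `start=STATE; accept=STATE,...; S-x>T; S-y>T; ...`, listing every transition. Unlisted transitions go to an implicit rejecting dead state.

Handle the two conditions separately and then intersect. The first has 15 states tracking the last 3 symbols read; the second has 5 states tracking whether and how much of `0000` has been seen. A product state is a pair (one from each), accepting exactly when both do.
          0    1  
>  S0     S1   S2 
   S1     S3   S4 
   S2     S5   S6 
   S3     S7   S8 
   S4     S9  S10 
   S5    S11  S12 
   S6    S13  S14 
   S7    S15   S8 
   S8     S9  S10 
   S9    S11  S12 
   S10   S13  S14 
   S11    S7   S8 
   S12    S9  S10 
   S13   S11  S12 
   S14   S13  S14 
 * S15   S15  S16 
 * S16   S17  S18 
 * S17   S19  S20 
 * S18   S21  S22 
   S19   S15  S16 
   S20   S17  S18 
   S21   S19  S20 
   S22   S21  S22 
(> = start, * = accepting)

start=S0; accept=S15,S16,S17,S18; S0-0>S1; S0-1>S2; S1-0>S3; S1-1>S4; S2-0>S5; S2-1>S6; S3-0>S7; S3-1>S8; S4-0>S9; S4-1>S10; S5-0>S11; S5-1>S12; S6-0>S13; S6-1>S14; S7-0>S15; S7-1>S8; S8-0>S9; S8-1>S10; S9-0>S11; S9-1>S12; S10-0>S13; S10-1>S14; S11-0>S7; S11-1>S8; S12-0>S9; S12-1>S10; S13-0>S11; S13-1>S12; S14-0>S13; S14-1>S14; S15-0>S15; S15-1>S16; S16-0>S17; S16-1>S18; S17-0>S19; S17-1>S20; S18-0>S21; S18-1>S22; S19-0>S15; S19-1>S16; S20-0>S17; S20-1>S18; S21-0>S19; S21-1>S20; S22-0>S21; S22-1>S22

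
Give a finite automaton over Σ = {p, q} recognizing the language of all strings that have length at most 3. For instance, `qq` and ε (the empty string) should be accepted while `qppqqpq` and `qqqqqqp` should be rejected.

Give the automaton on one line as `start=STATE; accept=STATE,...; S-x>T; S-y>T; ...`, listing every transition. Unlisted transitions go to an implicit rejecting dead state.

start=A; accept=A,B,C,D; A-p>B; A-q>B; B-p>C; B-q>C; C-p>D; C-q>D; D-p>E; D-q>E; E-p>E; E-q>E

Count input length up to 4: every symbol moves from A toward E, which means 'more than 3' and absorbs. Accept from {A, B, C, D}.
With 5 states:
       p  q 
>* A   B  B 
 * B   C  C 
 * C   D  D 
 * D   E  E 
   E   E  E 
(> = start, * = accepting)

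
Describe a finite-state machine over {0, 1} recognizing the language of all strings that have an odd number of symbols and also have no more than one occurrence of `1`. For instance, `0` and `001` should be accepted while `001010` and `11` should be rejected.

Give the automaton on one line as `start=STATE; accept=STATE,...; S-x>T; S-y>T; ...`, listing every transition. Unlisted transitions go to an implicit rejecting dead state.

Run two small machines in parallel and take their product. One (2 states) tracks the input length modulo 2; the other (3 states) tracks the count of `1`s, saturating at 2. Each combined state is a pair, one component from each; accept when both components accept.
6 states suffice.
        0   1  
>  q0   q1  q2 
 * q1   q0  q3 
 * q2   q3  q4 
   q3   q2  q5 
   q4   q5  q5 
   q5   q4  q4 
(> = start, * = accepting)

start=q0; accept=q1,q2; q0-0>q1; q0-1>q2; q1-0>q0; q1-1>q3; q2-0>q3; q2-1>q4; q3-0>q2; q3-1>q5; q4-0>q5; q4-1>q5; q5-0>q4; q5-1>q4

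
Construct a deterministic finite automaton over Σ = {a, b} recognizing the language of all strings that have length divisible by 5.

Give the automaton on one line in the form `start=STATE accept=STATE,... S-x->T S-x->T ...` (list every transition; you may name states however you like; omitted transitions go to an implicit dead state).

Count input length modulo 5: every symbol advances one step around the cycle q0 → q1 → q2 → q3 → q4 → q0. Accept at q0.
A 5-state machine:
        a   b  
>* q0   q1  q1 
   q1   q2  q2 
   q2   q3  q3 
   q3   q4  q4 
   q4   q0  q0 
(> = start, * = accepting)

start=q0 accept=q0 q0-a->q1 q0-b->q1 q1-a->q2 q1-b->q2 q2-a->q3 q2-b->q3 q3-a->q4 q3-b->q4 q4-a->q0 q4-b->q0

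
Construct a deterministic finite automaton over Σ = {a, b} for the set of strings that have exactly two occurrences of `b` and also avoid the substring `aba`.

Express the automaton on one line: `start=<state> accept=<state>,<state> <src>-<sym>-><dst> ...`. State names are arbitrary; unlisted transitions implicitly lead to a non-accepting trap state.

start=q0 accept=q5,q7,q8 q0-a->q1 q0-b->q2 q1-a->q1 q1-b->q3 q2-a->q4 q2-b->q5 q3-a->q6 q3-b->q5 q4-a->q4 q4-b->q7 q5-a->q8 q5-b->q9 q6-a->q6 q6-b->q10 q7-a->q10 q7-b->q9 q8-a->q8 q8-b->q11 q9-a->q12 q9-b->q9 q10-a->q10 q10-b->q13 q11-a->q13 q11-b->q9 q12-a->q12 q12-b->q11 q13-a->q13 q13-b->q13

Handle the two conditions separately and then intersect. The first has 4 states tracking the count of `b`s, saturating at 3; the second has 4 states tracking partial matches of the forbidden pattern `aba`. A product state is a pair (one from each), accepting exactly when both do.
A 14-state machine:
          a    b  
>  q0     q1   q2 
   q1     q1   q3 
   q2     q4   q5 
   q3     q6   q5 
   q4     q4   q7 
 * q5     q8   q9 
   q6     q6  q10 
 * q7    q10   q9 
 * q8     q8  q11 
   q9    q12   q9 
   q10   q10  q13 
   q11   q13   q9 
   q12   q12  q11 
   q13   q13  q13 
(> = start, * = accepting)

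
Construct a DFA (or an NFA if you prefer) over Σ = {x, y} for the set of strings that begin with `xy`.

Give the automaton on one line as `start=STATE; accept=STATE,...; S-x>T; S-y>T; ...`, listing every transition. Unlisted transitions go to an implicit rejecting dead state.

start=s0; accept=s2; s0-x>s1; s0-y>s3; s1-x>s3; s1-y>s2; s2-x>s2; s2-y>s2; s3-x>s3; s3-y>s3

Check the first 2 symbols one by one: s0 through s1 record how many have matched `xy` so far; any wrong symbol goes to the dead state s3. After all 2 match we enter the accepting sink s2.
4 states suffice.
        x   y  
>  s0   s1  s3 
   s1   s3  s2 
 * s2   s2  s2 
   s3   s3  s3 
(> = start, * = accepting)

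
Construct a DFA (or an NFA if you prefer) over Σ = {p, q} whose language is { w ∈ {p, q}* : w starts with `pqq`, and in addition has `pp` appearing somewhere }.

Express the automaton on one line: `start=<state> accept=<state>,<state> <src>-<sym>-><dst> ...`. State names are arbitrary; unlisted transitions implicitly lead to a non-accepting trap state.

start=S0 accept=S6 S0-p->S1 S0-q->S2 S1-p->S2 S1-q->S3 S2-p->S2 S2-q->S2 S3-p->S2 S3-q->S4 S4-p->S5 S4-q->S4 S5-p->S6 S5-q->S4 S6-p->S6 S6-q->S6

Run two small machines in parallel and take their product. One (5 states) tracks whether the input so far still matches the prefix `pqq`; the other (3 states) tracks whether and how much of `pp` has been seen. Each combined state is a pair, one component from each; accept when both components accept. Equivalent product states are then merged.
7 states suffice.
        p   q  
>  S0   S1  S2 
   S1   S2  S3 
   S2   S2  S2 
   S3   S2  S4 
   S4   S5  S4 
   S5   S6  S4 
 * S6   S6  S6 
(> = start, * = accepting)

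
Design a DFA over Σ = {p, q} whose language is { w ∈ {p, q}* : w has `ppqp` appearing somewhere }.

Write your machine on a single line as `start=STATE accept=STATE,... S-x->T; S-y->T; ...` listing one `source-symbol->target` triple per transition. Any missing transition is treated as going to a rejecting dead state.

States S0..S3 record the length of the longest prefix of `ppqp` that matches the current input suffix. Reaching S4 means `ppqp` has been seen, and we stay there forever. Accept from S4.
A 5-state machine:
        p   q  
>  S0   S1  S0 
   S1   S2  S0 
   S2   S2  S3 
   S3   S4  S0 
 * S4   S4  S4 
(> = start, * = accepting)

start=S0; accept=S4; S0-p->S1; S0-q->S0; S1-p->S2; S1-q->S0; S2-p->S2; S2-q->S3; S3-p->S4; S3-q->S0; S4-p->S4; S4-q->S4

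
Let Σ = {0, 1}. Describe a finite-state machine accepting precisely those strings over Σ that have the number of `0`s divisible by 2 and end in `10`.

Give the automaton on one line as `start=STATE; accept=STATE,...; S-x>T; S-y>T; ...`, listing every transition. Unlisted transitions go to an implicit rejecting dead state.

start=q0; accept=q3; q0-0>q1; q0-1>q0; q1-0>q0; q1-1>q2; q2-0>q3; q2-1>q2; q3-0>q1; q3-1>q0

Run two small machines in parallel and take their product. One (2 states) tracks the count of `0`s modulo 2; the other (3 states) tracks how much of the suffix `10` has currently been matched. Each combined state is a pair, one component from each; accept when both components accept. Equivalent product states are then merged.
        0   1  
>  q0   q1  q0 
   q1   q0  q2 
   q2   q3  q2 
 * q3   q1  q0 
(> = start, * = accepting)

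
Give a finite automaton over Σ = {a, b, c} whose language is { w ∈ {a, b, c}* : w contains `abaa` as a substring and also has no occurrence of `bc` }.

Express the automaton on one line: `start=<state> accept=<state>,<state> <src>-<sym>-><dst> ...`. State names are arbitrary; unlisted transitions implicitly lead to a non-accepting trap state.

start=S0 accept=S7,S9 S0-a->S1 S0-b->S2 S0-c->S0 S1-a->S1 S1-b->S3 S1-c->S0 S2-a->S1 S2-b->S2 S2-c->S4 S3-a->S5 S3-b->S2 S3-c->S4 S4-a->S6 S4-b->S4 S4-c->S4 S5-a->S7 S5-b->S3 S5-c->S0 S6-a->S6 S6-b->S8 S6-c->S4 S7-a->S7 S7-b->S9 S7-c->S7 S8-a->S10 S8-b->S4 S8-c->S4 S9-a->S7 S9-b->S9 S9-c->S11 S10-a->S11 S10-b->S8 S10-c->S4 S11-a->S11 S11-b->S11 S11-c->S11

Build one automaton per condition and run them in lockstep. The first has 5 states tracking whether and how much of `abaa` has been seen; the second has 3 states tracking partial matches of the forbidden pattern `bc`. A product state is a pair (one from each), accepting exactly when both do.
With 12 states:
          a    b    c  
>  S0     S1   S2   S0 
   S1     S1   S3   S0 
   S2     S1   S2   S4 
   S3     S5   S2   S4 
   S4     S6   S4   S4 
   S5     S7   S3   S0 
   S6     S6   S8   S4 
 * S7     S7   S9   S7 
   S8    S10   S4   S4 
 * S9     S7   S9  S11 
   S10   S11   S8   S4 
   S11   S11  S11  S11 
(> = start, * = accepting)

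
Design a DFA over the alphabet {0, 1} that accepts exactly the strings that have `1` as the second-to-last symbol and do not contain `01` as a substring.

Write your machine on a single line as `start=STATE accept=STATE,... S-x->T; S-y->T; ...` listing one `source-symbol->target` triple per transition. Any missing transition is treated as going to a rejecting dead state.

start=q0; accept=q3,q4; q0-0->q1; q0-1->q2; q1-0->q1; q1-1->q1; q2-0->q3; q2-1->q4; q3-0->q1; q3-1->q1; q4-0->q3; q4-1->q4

Handle the two conditions separately and then intersect. The first has 7 states tracking the last 2 symbols read; the second has 3 states tracking partial matches of the forbidden pattern `01`. A product state is a pair (one from each), accepting exactly when both do. After merging equivalent states the machine shrinks.
        0   1  
>  q0   q1  q2 
   q1   q1  q1 
   q2   q3  q4 
 * q3   q1  q1 
 * q4   q3  q4 
(> = start, * = accepting)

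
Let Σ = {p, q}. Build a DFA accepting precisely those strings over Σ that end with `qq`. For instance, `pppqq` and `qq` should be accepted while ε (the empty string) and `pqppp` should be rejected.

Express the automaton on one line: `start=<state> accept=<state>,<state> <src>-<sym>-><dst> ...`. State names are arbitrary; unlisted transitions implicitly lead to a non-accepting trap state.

start=A accept=C A-p->A A-q->B B-p->A B-q->C C-p->A C-q->C

Let each state record the length of the longest suffix of the input read so far that is also a prefix of `qq`. B means the last symbol is `q`; C means the last 2 symbols are `qq`. Accept only at C, where the string currently ends in `qq`.
A 3-state machine:
       p  q 
>  A   A  B 
   B   A  C 
 * C   A  C 
(> = start, * = accepting)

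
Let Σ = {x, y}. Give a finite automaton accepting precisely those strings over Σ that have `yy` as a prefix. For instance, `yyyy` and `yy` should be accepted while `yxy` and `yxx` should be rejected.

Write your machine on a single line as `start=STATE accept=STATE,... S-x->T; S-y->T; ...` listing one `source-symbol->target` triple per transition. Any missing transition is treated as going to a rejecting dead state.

start=s0; accept=s2; s0-x->s3; s0-y->s1; s1-x->s3; s1-y->s2; s2-x->s2; s2-y->s2; s3-x->s3; s3-y->s3

Check the first 2 symbols one by one: s0 through s1 record how many have matched `yy` so far; any wrong symbol goes to the dead state s3. After all 2 match we enter the accepting sink s2.
        x   y  
>  s0   s3  s1 
   s1   s3  s2 
 * s2   s2  s2 
   s3   s3  s3 
(> = start, * = accepting)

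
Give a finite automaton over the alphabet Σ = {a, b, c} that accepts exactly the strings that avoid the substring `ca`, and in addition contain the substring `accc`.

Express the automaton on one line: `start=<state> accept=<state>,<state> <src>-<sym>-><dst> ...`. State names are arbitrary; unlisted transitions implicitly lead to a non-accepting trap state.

start=q0 accept=q8,q11 q0-a->q1 q0-b->q0 q0-c->q2 q1-a->q1 q1-b->q0 q1-c->q3 q2-a->q4 q2-b->q0 q2-c->q2 q3-a->q4 q3-b->q0 q3-c->q5 q4-a->q4 q4-b->q6 q4-c->q7 q5-a->q4 q5-b->q0 q5-c->q8 q6-a->q4 q6-b->q6 q6-c->q6 q7-a->q4 q7-b->q6 q7-c->q9 q8-a->q10 q8-b->q11 q8-c->q8 q9-a->q4 q9-b->q6 q9-c->q10 q10-a->q10 q10-b->q10 q10-c->q10 q11-a->q11 q11-b->q11 q11-c->q8

Build one automaton per condition and run them in lockstep. One (3 states) tracks partial matches of the forbidden pattern `ca`; the other (5 states) tracks whether and how much of `accc` has been seen. Each combined state is a pair, one component from each; accept when both components accept.
A 12-state machine:
          a    b    c  
>  q0     q1   q0   q2 
   q1     q1   q0   q3 
   q2     q4   q0   q2 
   q3     q4   q0   q5 
   q4     q4   q6   q7 
   q5     q4   q0   q8 
   q6     q4   q6   q6 
   q7     q4   q6   q9 
 * q8    q10  q11   q8 
   q9     q4   q6  q10 
   q10   q10  q10  q10 
 * q11   q11  q11   q8 
(> = start, * = accepting)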